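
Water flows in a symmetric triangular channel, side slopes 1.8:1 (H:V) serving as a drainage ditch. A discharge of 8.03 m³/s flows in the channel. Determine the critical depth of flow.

At critical depth, Q² T / (g A³) = 1, i.e. A³/T = Q²/g = 8.03²/9.81 = 6.573.
At y = 1.52 m: A³/T = 13.14 — over.
At y = 0.99 m: A³/T = 1.541 — short.
At y = 1.32 m: A³/T = 6.492 — matches.

y_c = 1.32 m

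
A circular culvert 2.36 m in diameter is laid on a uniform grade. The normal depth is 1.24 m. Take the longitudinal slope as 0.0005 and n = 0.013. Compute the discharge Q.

For a circular section of diameter D = 2.36 m at depth y = 1.24 m, the central angle is θ = 2 arccos(1 − 2y/D) = 3.243 rad. Then A = (D²/8)(θ − sin θ) = 2.329 m² and P = Dθ/2 = 3.827 m.
Hydraulic radius R = A/P = 2.329/3.827 = 0.6085 m.
Manning's equation: Q = (1/n) A R^(2/3) S^(1/2) = (1/0.013) × 2.329 × 0.6085^(2/3) × 0.0005^(1/2) = 2.88 m³/s.

Q = 2.88 m³/s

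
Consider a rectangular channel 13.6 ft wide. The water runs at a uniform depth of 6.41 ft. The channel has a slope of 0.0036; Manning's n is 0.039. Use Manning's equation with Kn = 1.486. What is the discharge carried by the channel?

Q = 442 ft³/s

Flow area A = b·y = 13.6 × 6.41 = 87.18 ft². Wetted perimeter P = b + 2y = 13.6 + 2×6.41 = 26.42 ft.
Hydraulic radius R = A/P = 87.18/26.42 = 3.3 ft.
Manning's equation: Q = (1.486/n) A R^(2/3) S^(1/2) = (1.486/0.039) × 87.18 × 3.3^(2/3) × 0.0036^(1/2) = 442 ft³/s.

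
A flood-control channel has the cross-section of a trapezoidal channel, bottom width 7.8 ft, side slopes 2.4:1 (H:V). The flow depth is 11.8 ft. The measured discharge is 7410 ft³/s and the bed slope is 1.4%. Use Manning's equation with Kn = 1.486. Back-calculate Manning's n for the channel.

n = 0.034

With bottom width b = 7.8 ft and side slope z = 2.4: A = (b + zy)y = (7.8 + 2.4×11.8)×11.8 = 426.2 ft²; P = b + 2y√(1+z²) = 7.8 + 2×11.8×2.6 = 69.16 ft.
Hydraulic radius R = A/P = 426.2/69.16 = 6.163 ft.
Rearranging Manning's equation: n = (1.486/Q) A R^(2/3) S^(1/2) = (1.486/7410) × 426.2 × 6.163^(2/3) × √0.014 = 0.034.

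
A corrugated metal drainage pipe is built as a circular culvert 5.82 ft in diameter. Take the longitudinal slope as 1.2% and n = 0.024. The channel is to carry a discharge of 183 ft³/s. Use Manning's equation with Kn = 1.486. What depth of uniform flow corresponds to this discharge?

y_n = 3.9 ft

Manning's equation rearranged: A R^(2/3) = nQ / (1.486·√S) = 0.024 × 183 / (1.486 × √0.012) = 26.98.
At y = 3.2 ft: A R^(2/3) = 20 — too small.
At y = 4.58 ft: A R^(2/3) = 32.84 — too large.
At y = 3.9 ft: A R^(2/3) = 26.97 — ≈ 26.98.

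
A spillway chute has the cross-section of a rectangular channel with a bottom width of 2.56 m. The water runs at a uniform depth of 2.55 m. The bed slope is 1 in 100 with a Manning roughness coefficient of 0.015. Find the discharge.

Q = 39.1 m³/s

Flow area A = b·y = 2.56 × 2.55 = 6.528 m². Wetted perimeter P = b + 2y = 2.56 + 2×2.55 = 7.66 m.
Hydraulic radius R = A/P = 6.528/7.66 = 0.8522 m.
Manning's equation: Q = (1/n) A R^(2/3) S^(1/2) = (1/0.015) × 6.528 × 0.8522^(2/3) × 0.01^(1/2) = 39.1 m³/s.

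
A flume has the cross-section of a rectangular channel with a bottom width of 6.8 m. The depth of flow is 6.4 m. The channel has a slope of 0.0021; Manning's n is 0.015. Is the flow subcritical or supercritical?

subcritical

Flow area A = b·y = 6.8 × 6.4 = 43.52 m². Wetted perimeter P = b + 2y = 6.8 + 2×6.4 = 19.6 m.
Hydraulic radius R = A/P = 43.52/19.6 = 2.22 m.
V = (1/n) R^(2/3) √S = (1/0.015) × 2.22^(2/3) × √0.0021 = 5.2 m/s. Hydraulic depth D_h = A/T = 43.52/6.8 = 6.4 m.
Froude number Fr = V/√(g·D_h) = 5.2/√(9.81×6.4) = 0.656, which is less than 1, so the flow is subcritical.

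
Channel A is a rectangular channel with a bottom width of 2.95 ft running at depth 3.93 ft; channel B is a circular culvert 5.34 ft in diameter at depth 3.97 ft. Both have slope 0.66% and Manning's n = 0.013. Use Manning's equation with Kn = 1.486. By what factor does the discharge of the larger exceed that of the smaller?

Channel A: Flow area A = b·y = 2.95 × 3.93 = 11.59 ft². Wetted perimeter P = b + 2y = 2.95 + 2×3.93 = 10.81 ft. Hydraulic radius R = A/P = 11.59/10.81 = 1.072 ft. Q_A = (1.486/0.013)·11.59·1.072^(2/3)·√0.0066 = 112.8 ft³/s.
Channel B: For a circular section of diameter D = 5.34 ft at depth y = 3.97 ft, the central angle is θ = 2 arccos(1 − 2y/D) = 4.159 rad. Then A = (D²/8)(θ − sin θ) = 17.86 ft² and P = Dθ/2 = 11.1 ft. Hydraulic radius R = A/P = 17.86/11.1 = 1.608 ft. Q_B = (1.486/0.013)·17.86·1.608^(2/3)·√0.0066 = 227.6 ft³/s.
The larger discharge is 227.6 ft³/s and the smaller is 112.8 ft³/s; the ratio is 2.02.

2.02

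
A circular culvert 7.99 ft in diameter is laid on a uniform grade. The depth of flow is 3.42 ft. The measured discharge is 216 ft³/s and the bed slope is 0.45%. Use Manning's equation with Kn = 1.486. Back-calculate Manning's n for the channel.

For a circular section of diameter D = 7.99 ft at depth y = 3.42 ft, the central angle is θ = 2 arccos(1 − 2y/D) = 2.853 rad. Then A = (D²/8)(θ − sin θ) = 20.49 ft² and P = Dθ/2 = 11.4 ft.
Hydraulic radius R = A/P = 20.49/11.4 = 1.798 ft.
Rearranging Manning's equation: n = (1.486/Q) A R^(2/3) S^(1/2) = (1.486/216) × 20.49 × 1.798^(2/3) × √0.0045 = 0.014.

n = 0.014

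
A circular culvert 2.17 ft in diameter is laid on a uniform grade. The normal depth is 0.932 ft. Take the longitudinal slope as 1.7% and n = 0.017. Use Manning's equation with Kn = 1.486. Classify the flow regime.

supercritical

For a circular section of diameter D = 2.17 ft at depth y = 0.932 ft, the central angle is θ = 2 arccos(1 − 2y/D) = 2.859 rad. Then A = (D²/8)(θ − sin θ) = 1.518 ft² and P = Dθ/2 = 3.102 ft.
Hydraulic radius R = A/P = 1.518/3.102 = 0.4895 ft.
V = (1.486/n) R^(2/3) √S = (1.486/0.017) × 0.4895^(2/3) × √0.017 = 7.079 ft/s. Hydraulic depth D_h = A/T = 1.518/2.148 = 0.7067 ft.
Froude number Fr = V/√(g·D_h) = 7.079/√(32.2×0.7067) = 1.48, which is greater than 1, so the flow is supercritical.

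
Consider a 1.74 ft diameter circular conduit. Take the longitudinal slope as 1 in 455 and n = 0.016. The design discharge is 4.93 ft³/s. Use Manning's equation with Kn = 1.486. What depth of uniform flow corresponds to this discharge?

y_n = 1.21 ft

Manning's equation rearranged: A R^(2/3) = nQ / (1.486·√S) = 0.016 × 4.93 / (1.486 × √0.002198) = 1.132.
Trying y = 1.46 ft: A R^(2/3) = 1.393 — high.
Trying y = 0.881 ft: A R^(2/3) = 0.6973 — low.
Trying y = 1.21 ft: A R^(2/3) = 1.133 — close enough.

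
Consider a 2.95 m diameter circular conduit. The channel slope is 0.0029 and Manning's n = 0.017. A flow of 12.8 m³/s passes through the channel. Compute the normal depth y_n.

y_n = 1.86 m

Manning's equation rearranged: A R^(2/3) = nQ / (1·√S) = 0.017 × 12.8 / (√0.0029) = 4.041.
At y = 2.19 m: A R^(2/3) = 5.027 — over.
At y = 1.64 m: A R^(2/3) = 3.325 — short.
At y = 1.86 m: A R^(2/3) = 4.038 — matches.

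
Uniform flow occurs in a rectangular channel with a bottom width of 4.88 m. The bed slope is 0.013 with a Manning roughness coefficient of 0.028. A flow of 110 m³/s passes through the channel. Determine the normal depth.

Manning's equation rearranged: A R^(2/3) = nQ / (1·√S) = 0.028 × 110 / (√0.013) = 27.01.
At y = 3.5 m: A R^(2/3) = 21.76 — too small.
At y = 5.17 m: A R^(2/3) = 35.34 — too large.
At y = 4.16 m: A R^(2/3) = 27.05 — ≈ 27.01.

y_n = 4.16 m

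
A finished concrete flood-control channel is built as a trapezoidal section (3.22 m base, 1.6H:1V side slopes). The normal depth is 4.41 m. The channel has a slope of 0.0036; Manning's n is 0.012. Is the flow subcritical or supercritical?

supercritical

With bottom width b = 3.22 m and side slope z = 1.6: A = (b + zy)y = (3.22 + 1.6×4.41)×4.41 = 45.32 m²; P = b + 2y√(1+z²) = 3.22 + 2×4.41×1.887 = 19.86 m.
Hydraulic radius R = A/P = 45.32/19.86 = 2.282 m.
V = (1/n) R^(2/3) √S = (1/0.012) × 2.282^(2/3) × √0.0036 = 8.666 m/s. Hydraulic depth D_h = A/T = 45.32/17.33 = 2.615 m.
Froude number Fr = V/√(g·D_h) = 8.666/√(9.81×2.615) = 1.71, which is greater than 1, so the flow is supercritical.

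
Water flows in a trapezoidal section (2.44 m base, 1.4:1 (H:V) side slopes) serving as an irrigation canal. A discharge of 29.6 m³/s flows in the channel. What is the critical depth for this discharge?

At critical depth, Q² T / (g A³) = 1, i.e. A³/T = Q²/g = 29.6²/9.81 = 89.31.
Trying y = 1.45 m: A³/T = 41.89 — too small.
Trying y = 2.21 m: A³/T = 212 — too large.
Trying y = 1.77 m: A³/T = 89.18 — ≈ 89.31.

y_c = 1.77 m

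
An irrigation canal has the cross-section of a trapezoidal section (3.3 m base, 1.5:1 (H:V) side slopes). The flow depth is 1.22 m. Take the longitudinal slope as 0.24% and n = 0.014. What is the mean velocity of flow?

V = 3.05 m/s

With bottom width b = 3.3 m and side slope z = 1.5: A = (b + zy)y = (3.3 + 1.5×1.22)×1.22 = 6.259 m²; P = b + 2y√(1+z²) = 3.3 + 2×1.22×1.803 = 7.699 m.
Hydraulic radius R = A/P = 6.259/7.699 = 0.8129 m.
From Manning's equation, V = (1/n) R^(2/3) S^(1/2) = (1/0.014) × 0.8129^(2/3) × 0.0024^(1/2) = 3.05 m/s.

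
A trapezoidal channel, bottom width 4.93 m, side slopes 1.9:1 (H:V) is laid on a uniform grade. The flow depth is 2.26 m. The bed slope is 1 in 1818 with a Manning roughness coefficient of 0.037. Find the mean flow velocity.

With bottom width b = 4.93 m and side slope z = 1.9: A = (b + zy)y = (4.93 + 1.9×2.26)×2.26 = 20.85 m²; P = b + 2y√(1+z²) = 4.93 + 2×2.26×2.147 = 14.63 m.
Hydraulic radius R = A/P = 20.85/14.63 = 1.424 m.
From Manning's equation, V = (1/n) R^(2/3) S^(1/2) = (1/0.037) × 1.424^(2/3) × 0.0005501^(1/2) = 0.802 m/s.

V = 0.802 m/s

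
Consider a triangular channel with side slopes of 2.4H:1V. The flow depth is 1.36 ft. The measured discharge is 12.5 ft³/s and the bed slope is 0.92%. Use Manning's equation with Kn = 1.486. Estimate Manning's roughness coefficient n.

For a triangular section with side slope z = 2.4: A = zy² = 2.4×1.36² = 4.439 ft²; P = 2y√(1+z²) = 2×1.36×2.6 = 7.072 ft.
Hydraulic radius R = A/P = 4.439/7.072 = 0.6277 ft.
Rearranging Manning's equation: n = (1.486/Q) A R^(2/3) S^(1/2) = (1.486/12.5) × 4.439 × 0.6277^(2/3) × √0.0092 = 0.0371.

n = 0.0371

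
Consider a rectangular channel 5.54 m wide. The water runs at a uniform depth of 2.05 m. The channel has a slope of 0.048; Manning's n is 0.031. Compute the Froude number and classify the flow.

Flow area A = b·y = 5.54 × 2.05 = 11.36 m². Wetted perimeter P = b + 2y = 5.54 + 2×2.05 = 9.64 m.
Hydraulic radius R = A/P = 11.36/9.64 = 1.178 m.
V = (1/n) R^(2/3) √S = (1/0.031) × 1.178^(2/3) × √0.048 = 7.883 m/s. Hydraulic depth D_h = A/T = 11.36/5.54 = 2.05 m.
Froude number Fr = V/√(g·D_h) = 7.883/√(9.81×2.05) = 1.76, which is greater than 1, so the flow is supercritical.

supercritical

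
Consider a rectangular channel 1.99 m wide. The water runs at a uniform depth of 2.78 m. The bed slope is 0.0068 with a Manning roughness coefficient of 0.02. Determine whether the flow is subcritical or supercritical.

subcritical

Flow area A = b·y = 1.99 × 2.78 = 5.532 m². Wetted perimeter P = b + 2y = 1.99 + 2×2.78 = 7.55 m.
Hydraulic radius R = A/P = 5.532/7.55 = 0.7327 m.
V = (1/n) R^(2/3) √S = (1/0.02) × 0.7327^(2/3) × √0.0068 = 3.351 m/s. Hydraulic depth D_h = A/T = 5.532/1.99 = 2.78 m.
Froude number Fr = V/√(g·D_h) = 3.351/√(9.81×2.78) = 0.642, which is less than 1, so the flow is subcritical.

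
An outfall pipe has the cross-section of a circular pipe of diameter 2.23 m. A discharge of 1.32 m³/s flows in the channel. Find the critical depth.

y_c = 0.521 m

At critical depth, Q² T / (g A³) = 1, i.e. A³/T = Q²/g = 1.32²/9.81 = 0.1776.
Try y = 0.406 m: A³/T = 0.06668 — low.
Try y = 0.61 m: A³/T = 0.3272 — high.
Try y = 0.521 m: A³/T = 0.177 — matches.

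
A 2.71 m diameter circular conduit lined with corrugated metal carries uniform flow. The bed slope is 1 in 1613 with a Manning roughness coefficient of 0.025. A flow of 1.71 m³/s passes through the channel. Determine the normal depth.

y_n = 1.17 m

Manning's equation rearranged: A R^(2/3) = nQ / (1·√S) = 0.025 × 1.71 / (√0.00062) = 1.717.
At y = 1.36 m: A R^(2/3) = 2.239 — high.
At y = 0.941 m: A R^(2/3) = 1.153 — low.
At y = 1.17 m: A R^(2/3) = 1.722 — ≈ 1.717.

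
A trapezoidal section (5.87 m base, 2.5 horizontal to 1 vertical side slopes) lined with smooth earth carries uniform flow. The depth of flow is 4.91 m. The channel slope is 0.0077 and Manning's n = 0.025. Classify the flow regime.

supercritical

With bottom width b = 5.87 m and side slope z = 2.5: A = (b + zy)y = (5.87 + 2.5×4.91)×4.91 = 89.09 m²; P = b + 2y√(1+z²) = 5.87 + 2×4.91×2.693 = 32.31 m.
Hydraulic radius R = A/P = 89.09/32.31 = 2.757 m.
V = (1/n) R^(2/3) √S = (1/0.025) × 2.757^(2/3) × √0.0077 = 6.902 m/s. Hydraulic depth D_h = A/T = 89.09/30.42 = 2.929 m.
Froude number Fr = V/√(g·D_h) = 6.902/√(9.81×2.929) = 1.29, which is greater than 1, so the flow is supercritical.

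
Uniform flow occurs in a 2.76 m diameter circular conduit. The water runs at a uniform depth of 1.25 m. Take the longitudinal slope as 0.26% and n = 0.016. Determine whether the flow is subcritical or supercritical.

For a circular section of diameter D = 2.76 m at depth y = 1.25 m, the central angle is θ = 2 arccos(1 − 2y/D) = 2.953 rad. Then A = (D²/8)(θ − sin θ) = 2.633 m² and P = Dθ/2 = 4.075 m.
Hydraulic radius R = A/P = 2.633/4.075 = 0.6462 m.
V = (1/n) R^(2/3) √S = (1/0.016) × 0.6462^(2/3) × √0.0026 = 2.382 m/s. Hydraulic depth D_h = A/T = 2.633/2.748 = 0.9583 m.
Froude number Fr = V/√(g·D_h) = 2.382/√(9.81×0.9583) = 0.777, which is less than 1, so the flow is subcritical.

subcritical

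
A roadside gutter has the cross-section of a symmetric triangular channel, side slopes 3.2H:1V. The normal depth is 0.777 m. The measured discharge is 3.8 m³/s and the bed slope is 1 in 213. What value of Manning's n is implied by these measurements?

n = 0.018

For a triangular section with side slope z = 3.2: A = zy² = 3.2×0.777² = 1.932 m²; P = 2y√(1+z²) = 2×0.777×3.353 = 5.21 m.
Hydraulic radius R = A/P = 1.932/5.21 = 0.3708 m.
Rearranging Manning's equation: n = (1/Q) A R^(2/3) S^(1/2) = (1/3.8) × 1.932 × 0.3708^(2/3) × √0.004695 = 0.018.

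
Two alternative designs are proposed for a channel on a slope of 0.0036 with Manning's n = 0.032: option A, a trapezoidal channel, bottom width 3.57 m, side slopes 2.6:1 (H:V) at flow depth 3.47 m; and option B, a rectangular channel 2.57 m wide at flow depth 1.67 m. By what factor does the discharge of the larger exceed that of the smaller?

Channel A: With bottom width b = 3.57 m and side slope z = 2.6: A = (b + zy)y = (3.57 + 2.6×3.47)×3.47 = 43.69 m²; P = b + 2y√(1+z²) = 3.57 + 2×3.47×2.786 = 22.9 m. Hydraulic radius R = A/P = 43.69/22.9 = 1.908 m. Q_A = (1/0.032)·43.69·1.908^(2/3)·√0.0036 = 126 m³/s.
Channel B: Flow area A = b·y = 2.57 × 1.67 = 4.292 m². Wetted perimeter P = b + 2y = 2.57 + 2×1.67 = 5.91 m. Hydraulic radius R = A/P = 4.292/5.91 = 0.7262 m. Q_B = (1/0.032)·4.292·0.7262^(2/3)·√0.0036 = 6.502 m³/s.
The larger discharge is 126 m³/s and the smaller is 6.502 m³/s; the ratio is 19.4.

19.4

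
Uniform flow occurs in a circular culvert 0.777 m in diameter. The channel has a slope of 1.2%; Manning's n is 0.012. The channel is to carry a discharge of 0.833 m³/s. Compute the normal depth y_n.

y_n = 0.422 m

Manning's equation rearranged: A R^(2/3) = nQ / (1·√S) = 0.012 × 0.833 / (√0.012) = 0.09125.
At y = 0.528 m: A R^(2/3) = 0.128 — too large.
At y = 0.326 m: A R^(2/3) = 0.05845 — too small.
At y = 0.422 m: A R^(2/3) = 0.09126 — close enough.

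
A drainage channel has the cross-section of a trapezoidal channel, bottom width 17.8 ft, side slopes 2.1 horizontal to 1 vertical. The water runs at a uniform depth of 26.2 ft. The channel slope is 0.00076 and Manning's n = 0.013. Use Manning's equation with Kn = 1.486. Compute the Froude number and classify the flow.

With bottom width b = 17.8 ft and side slope z = 2.1: A = (b + zy)y = (17.8 + 2.1×26.2)×26.2 = 1908 ft²; P = b + 2y√(1+z²) = 17.8 + 2×26.2×2.326 = 139.7 ft.
Hydraulic radius R = A/P = 1908/139.7 = 13.66 ft.
V = (1.486/n) R^(2/3) √S = (1.486/0.013) × 13.66^(2/3) × √0.00076 = 18.01 ft/s. Hydraulic depth D_h = A/T = 1908/127.8 = 14.92 ft.
Froude number Fr = V/√(g·D_h) = 18.01/√(32.2×14.92) = 0.821, which is less than 1, so the flow is subcritical.

subcritical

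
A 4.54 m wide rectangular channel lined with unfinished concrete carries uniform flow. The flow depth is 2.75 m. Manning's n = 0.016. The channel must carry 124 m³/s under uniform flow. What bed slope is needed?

S = 0.0189

Flow area A = b·y = 4.54 × 2.75 = 12.48 m². Wetted perimeter P = b + 2y = 4.54 + 2×2.75 = 10.04 m.
Hydraulic radius R = A/P = 12.48/10.04 = 1.244 m.
From Manning's equation, S = [nQ / (1 A R^(2/3))]² = [0.016 × 124 / (1 × 12.48 × 1.244^(2/3))]² = 0.0189.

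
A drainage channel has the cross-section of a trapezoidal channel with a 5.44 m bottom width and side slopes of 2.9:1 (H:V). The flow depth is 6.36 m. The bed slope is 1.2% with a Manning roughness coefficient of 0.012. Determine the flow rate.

Q = 3150 m³/s

With bottom width b = 5.44 m and side slope z = 2.9: A = (b + zy)y = (5.44 + 2.9×6.36)×6.36 = 151.9 m²; P = b + 2y√(1+z²) = 5.44 + 2×6.36×3.068 = 44.46 m.
Hydraulic radius R = A/P = 151.9/44.46 = 3.417 m.
Manning's equation: Q = (1/n) A R^(2/3) S^(1/2) = (1/0.012) × 151.9 × 3.417^(2/3) × 0.012^(1/2) = 3150 m³/s.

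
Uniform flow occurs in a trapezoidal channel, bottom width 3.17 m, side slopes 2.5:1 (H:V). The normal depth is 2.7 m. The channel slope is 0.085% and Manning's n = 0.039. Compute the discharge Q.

Q = 26.4 m³/s

With bottom width b = 3.17 m and side slope z = 2.5: A = (b + zy)y = (3.17 + 2.5×2.7)×2.7 = 26.78 m²; P = b + 2y√(1+z²) = 3.17 + 2×2.7×2.693 = 17.71 m.
Hydraulic radius R = A/P = 26.78/17.71 = 1.512 m.
Manning's equation: Q = (1/n) A R^(2/3) S^(1/2) = (1/0.039) × 26.78 × 1.512^(2/3) × 0.00085^(1/2) = 26.4 m³/s.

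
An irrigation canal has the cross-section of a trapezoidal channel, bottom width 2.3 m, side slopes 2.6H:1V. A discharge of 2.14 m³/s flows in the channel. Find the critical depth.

At critical depth, Q² T / (g A³) = 1, i.e. A³/T = Q²/g = 2.14²/9.81 = 0.4668.
Try y = 0.488 m: A³/T = 1.092 — high.
Try y = 0.264 m: A³/T = 0.1334 — low.
Try y = 0.383 m: A³/T = 0.4687 — close enough.

y_c = 0.383 m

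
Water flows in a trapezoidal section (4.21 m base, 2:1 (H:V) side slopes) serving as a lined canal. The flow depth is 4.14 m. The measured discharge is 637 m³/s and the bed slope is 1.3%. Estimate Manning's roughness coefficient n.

n = 0.016

With bottom width b = 4.21 m and side slope z = 2: A = (b + zy)y = (4.21 + 2×4.14)×4.14 = 51.71 m²; P = b + 2y√(1+z²) = 4.21 + 2×4.14×2.236 = 22.72 m.
Hydraulic radius R = A/P = 51.71/22.72 = 2.275 m.
Rearranging Manning's equation: n = (1/Q) A R^(2/3) S^(1/2) = (1/637) × 51.71 × 2.275^(2/3) × √0.013 = 0.016.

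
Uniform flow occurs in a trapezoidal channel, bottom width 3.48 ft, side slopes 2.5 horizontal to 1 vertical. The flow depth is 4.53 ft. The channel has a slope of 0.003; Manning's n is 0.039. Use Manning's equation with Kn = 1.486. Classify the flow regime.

With bottom width b = 3.48 ft and side slope z = 2.5: A = (b + zy)y = (3.48 + 2.5×4.53)×4.53 = 67.07 ft²; P = b + 2y√(1+z²) = 3.48 + 2×4.53×2.693 = 27.87 ft.
Hydraulic radius R = A/P = 67.07/27.87 = 2.406 ft.
V = (1.486/n) R^(2/3) √S = (1.486/0.039) × 2.406^(2/3) × √0.003 = 3.747 ft/s. Hydraulic depth D_h = A/T = 67.07/26.13 = 2.567 ft.
Froude number Fr = V/√(g·D_h) = 3.747/√(32.2×2.567) = 0.412, which is less than 1, so the flow is subcritical.

subcritical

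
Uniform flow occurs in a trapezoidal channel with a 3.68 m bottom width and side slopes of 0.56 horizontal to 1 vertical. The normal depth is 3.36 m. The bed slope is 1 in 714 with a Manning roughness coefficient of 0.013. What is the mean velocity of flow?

V = 4.01 m/s

With bottom width b = 3.68 m and side slope z = 0.56: A = (b + zy)y = (3.68 + 0.56×3.36)×3.36 = 18.69 m²; P = b + 2y√(1+z²) = 3.68 + 2×3.36×1.146 = 11.38 m.
Hydraulic radius R = A/P = 18.69/11.38 = 1.642 m.
From Manning's equation, V = (1/n) R^(2/3) S^(1/2) = (1/0.013) × 1.642^(2/3) × 0.001401^(1/2) = 4.01 m/s.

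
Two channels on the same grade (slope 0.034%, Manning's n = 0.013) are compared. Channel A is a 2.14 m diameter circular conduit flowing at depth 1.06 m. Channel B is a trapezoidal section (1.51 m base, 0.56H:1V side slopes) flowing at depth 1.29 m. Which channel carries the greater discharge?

channel B

Channel A: For a circular section of diameter D = 2.14 m at depth y = 1.06 m, the central angle is θ = 2 arccos(1 − 2y/D) = 3.123 rad. Then A = (D²/8)(θ − sin θ) = 1.777 m² and P = Dθ/2 = 3.342 m. Hydraulic radius R = A/P = 1.777/3.342 = 0.5318 m. Q_A = (1/0.013)·1.777·0.5318^(2/3)·√0.00034 = 1.654 m³/s.
Channel B: With bottom width b = 1.51 m and side slope z = 0.56: A = (b + zy)y = (1.51 + 0.56×1.29)×1.29 = 2.88 m²; P = b + 2y√(1+z²) = 1.51 + 2×1.29×1.146 = 4.467 m. Hydraulic radius R = A/P = 2.88/4.467 = 0.6447 m. Q_B = (1/0.013)·2.88·0.6447^(2/3)·√0.00034 = 3.048 m³/s.
Q_A = 1.654 m³/s vs Q_B = 3.048 m³/s, so channel B carries more.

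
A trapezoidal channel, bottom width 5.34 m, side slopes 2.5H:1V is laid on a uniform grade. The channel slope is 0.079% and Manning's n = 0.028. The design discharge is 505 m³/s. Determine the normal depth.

Manning's equation rearranged: A R^(2/3) = nQ / (1·√S) = 0.028 × 505 / (√0.00079) = 503.1.
Try y = 6.97 m: A R^(2/3) = 379.6 — short.
Try y = 7.85 m: A R^(2/3) = 503.3 — ≈ 503.1.

y_n = 7.85 m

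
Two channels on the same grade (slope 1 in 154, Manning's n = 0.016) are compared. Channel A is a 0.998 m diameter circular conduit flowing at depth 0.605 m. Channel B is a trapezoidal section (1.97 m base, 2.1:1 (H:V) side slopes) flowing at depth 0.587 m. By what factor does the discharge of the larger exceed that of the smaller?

Channel A: For a circular section of diameter D = 0.998 m at depth y = 0.605 m, the central angle is θ = 2 arccos(1 − 2y/D) = 3.57 rad. Then A = (D²/8)(θ − sin θ) = 0.4961 m² and P = Dθ/2 = 1.781 m. Hydraulic radius R = A/P = 0.4961/1.781 = 0.2785 m. Q_A = (1/0.016)·0.4961·0.2785^(2/3)·√0.006494 = 1.066 m³/s.
Channel B: With bottom width b = 1.97 m and side slope z = 2.1: A = (b + zy)y = (1.97 + 2.1×0.587)×0.587 = 1.88 m²; P = b + 2y√(1+z²) = 1.97 + 2×0.587×2.326 = 4.701 m. Hydraulic radius R = A/P = 1.88/4.701 = 0.3999 m. Q_B = (1/0.016)·1.88·0.3999^(2/3)·√0.006494 = 5.14 m³/s.
The larger discharge is 5.14 m³/s and the smaller is 1.066 m³/s; the ratio is 4.82.

4.82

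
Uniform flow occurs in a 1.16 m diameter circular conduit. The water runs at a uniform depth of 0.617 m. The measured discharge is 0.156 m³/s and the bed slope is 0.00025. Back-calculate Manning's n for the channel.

n = 0.026

For a circular section of diameter D = 1.16 m at depth y = 0.617 m, the central angle is θ = 2 arccos(1 − 2y/D) = 3.269 rad. Then A = (D²/8)(θ − sin θ) = 0.5713 m² and P = Dθ/2 = 1.896 m.
Hydraulic radius R = A/P = 0.5713/1.896 = 0.3013 m.
Rearranging Manning's equation: n = (1/Q) A R^(2/3) S^(1/2) = (1/0.156) × 0.5713 × 0.3013^(2/3) × √0.00025 = 0.026.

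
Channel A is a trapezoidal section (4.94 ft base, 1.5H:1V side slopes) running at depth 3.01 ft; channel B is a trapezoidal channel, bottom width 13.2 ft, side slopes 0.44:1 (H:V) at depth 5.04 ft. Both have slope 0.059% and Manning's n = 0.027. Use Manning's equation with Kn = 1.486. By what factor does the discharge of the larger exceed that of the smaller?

4.01

Channel A: With bottom width b = 4.94 ft and side slope z = 1.5: A = (b + zy)y = (4.94 + 1.5×3.01)×3.01 = 28.46 ft²; P = b + 2y√(1+z²) = 4.94 + 2×3.01×1.803 = 15.79 ft. Hydraulic radius R = A/P = 28.46/15.79 = 1.802 ft. Q_A = (1.486/0.027)·28.46·1.802^(2/3)·√0.00059 = 56.34 ft³/s.
Channel B: With bottom width b = 13.2 ft and side slope z = 0.44: A = (b + zy)y = (13.2 + 0.44×5.04)×5.04 = 77.7 ft²; P = b + 2y√(1+z²) = 13.2 + 2×5.04×1.093 = 24.21 ft. Hydraulic radius R = A/P = 77.7/24.21 = 3.209 ft. Q_B = (1.486/0.027)·77.7·3.209^(2/3)·√0.00059 = 226 ft³/s.
The larger discharge is 226 ft³/s and the smaller is 56.34 ft³/s; the ratio is 4.01.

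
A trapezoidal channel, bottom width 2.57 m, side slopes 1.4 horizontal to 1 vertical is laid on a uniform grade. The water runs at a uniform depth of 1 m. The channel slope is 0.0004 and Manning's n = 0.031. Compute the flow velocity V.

With bottom width b = 2.57 m and side slope z = 1.4: A = (b + zy)y = (2.57 + 1.4×1)×1 = 3.97 m²; P = b + 2y√(1+z²) = 2.57 + 2×1×1.72 = 6.011 m.
Hydraulic radius R = A/P = 3.97/6.011 = 0.6605 m.
From Manning's equation, V = (1/n) R^(2/3) S^(1/2) = (1/0.031) × 0.6605^(2/3) × 0.0004^(1/2) = 0.489 m/s.

V = 0.489 m/s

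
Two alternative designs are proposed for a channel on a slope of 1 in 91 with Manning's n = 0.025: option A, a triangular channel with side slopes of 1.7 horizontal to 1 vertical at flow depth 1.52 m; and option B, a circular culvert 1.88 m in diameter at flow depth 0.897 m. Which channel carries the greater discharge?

channel A

Channel A: For a triangular section with side slope z = 1.7: A = zy² = 1.7×1.52² = 3.928 m²; P = 2y√(1+z²) = 2×1.52×1.972 = 5.996 m. Hydraulic radius R = A/P = 3.928/5.996 = 0.6551 m. Q_A = (1/0.025)·3.928·0.6551^(2/3)·√0.01099 = 12.42 m³/s.
Channel B: For a circular section of diameter D = 1.88 m at depth y = 0.897 m, the central angle is θ = 2 arccos(1 − 2y/D) = 3.05 rad. Then A = (D²/8)(θ − sin θ) = 1.307 m² and P = Dθ/2 = 2.867 m. Hydraulic radius R = A/P = 1.307/2.867 = 0.4559 m. Q_B = (1/0.025)·1.307·0.4559^(2/3)·√0.01099 = 3.247 m³/s.
Q_A = 12.42 m³/s vs Q_B = 3.247 m³/s, so channel A carries more.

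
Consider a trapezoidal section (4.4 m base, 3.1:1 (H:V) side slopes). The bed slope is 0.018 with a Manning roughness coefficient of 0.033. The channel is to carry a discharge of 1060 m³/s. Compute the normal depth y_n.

y_n = 5.68 m

Manning's equation rearranged: A R^(2/3) = nQ / (1·√S) = 0.033 × 1060 / (√0.018) = 260.7.
Trying y = 4 m: A R^(2/3) = 113.9 — low.
Trying y = 6.44 m: A R^(2/3) = 353.7 — high.
Trying y = 5.68 m: A R^(2/3) = 261.1 — ≈ 260.7.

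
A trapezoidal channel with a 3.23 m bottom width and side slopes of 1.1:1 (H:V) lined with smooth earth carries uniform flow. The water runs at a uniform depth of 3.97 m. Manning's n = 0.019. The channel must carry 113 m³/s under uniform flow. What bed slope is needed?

S = 0.002

With bottom width b = 3.23 m and side slope z = 1.1: A = (b + zy)y = (3.23 + 1.1×3.97)×3.97 = 30.16 m²; P = b + 2y√(1+z²) = 3.23 + 2×3.97×1.487 = 15.03 m.
Hydraulic radius R = A/P = 30.16/15.03 = 2.006 m.
From Manning's equation, S = [nQ / (1 A R^(2/3))]² = [0.019 × 113 / (1 × 30.16 × 2.006^(2/3))]² = 0.002.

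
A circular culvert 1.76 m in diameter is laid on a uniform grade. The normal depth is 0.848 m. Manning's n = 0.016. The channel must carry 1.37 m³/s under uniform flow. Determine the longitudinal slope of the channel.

For a circular section of diameter D = 1.76 m at depth y = 0.848 m, the central angle is θ = 2 arccos(1 − 2y/D) = 3.069 rad. Then A = (D²/8)(θ − sin θ) = 1.16 m² and P = Dθ/2 = 2.701 m.
Hydraulic radius R = A/P = 1.16/2.701 = 0.4296 m.
From Manning's equation, S = [nQ / (1 A R^(2/3))]² = [0.016 × 1.37 / (1 × 1.16 × 0.4296^(2/3))]² = 0.0011.

S = 0.0011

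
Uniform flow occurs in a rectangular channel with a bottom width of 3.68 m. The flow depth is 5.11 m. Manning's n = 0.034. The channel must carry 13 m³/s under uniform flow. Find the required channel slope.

Flow area A = b·y = 3.68 × 5.11 = 18.8 m². Wetted perimeter P = b + 2y = 3.68 + 2×5.11 = 13.9 m.
Hydraulic radius R = A/P = 18.8/13.9 = 1.353 m.
From Manning's equation, S = [nQ / (1 A R^(2/3))]² = [0.034 × 13 / (1 × 18.8 × 1.353^(2/3))]² = 0.000369.

S = 0.000369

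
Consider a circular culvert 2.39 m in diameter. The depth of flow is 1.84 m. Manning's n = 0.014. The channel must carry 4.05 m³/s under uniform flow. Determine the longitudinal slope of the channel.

For a circular section of diameter D = 2.39 m at depth y = 1.84 m, the central angle is θ = 2 arccos(1 − 2y/D) = 4.282 rad. Then A = (D²/8)(θ − sin θ) = 3.706 m² and P = Dθ/2 = 5.117 m.
Hydraulic radius R = A/P = 3.706/5.117 = 0.7243 m.
From Manning's equation, S = [nQ / (1 A R^(2/3))]² = [0.014 × 4.05 / (1 × 3.706 × 0.7243^(2/3))]² = 0.00036.

S = 0.00036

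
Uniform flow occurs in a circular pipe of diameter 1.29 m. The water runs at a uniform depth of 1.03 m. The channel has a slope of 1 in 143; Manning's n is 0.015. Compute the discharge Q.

For a circular section of diameter D = 1.29 m at depth y = 1.03 m, the central angle is θ = 2 arccos(1 − 2y/D) = 4.421 rad. Then A = (D²/8)(θ − sin θ) = 1.119 m² and P = Dθ/2 = 2.851 m.
Hydraulic radius R = A/P = 1.119/2.851 = 0.3924 m.
Manning's equation: Q = (1/n) A R^(2/3) S^(1/2) = (1/0.015) × 1.119 × 0.3924^(2/3) × 0.006993^(1/2) = 3.34 m³/s.

Q = 3.34 m³/s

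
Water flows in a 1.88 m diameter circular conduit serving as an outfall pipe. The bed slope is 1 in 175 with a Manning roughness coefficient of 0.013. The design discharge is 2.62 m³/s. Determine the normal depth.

Manning's equation rearranged: A R^(2/3) = nQ / (1·√S) = 0.013 × 2.62 / (√0.005714) = 0.4506.
Trying y = 0.568 m: A R^(2/3) = 0.3331 — short.
Trying y = 0.761 m: A R^(2/3) = 0.5779 — over.
Trying y = 0.665 m: A R^(2/3) = 0.4501 — matches.

y_n = 0.665 m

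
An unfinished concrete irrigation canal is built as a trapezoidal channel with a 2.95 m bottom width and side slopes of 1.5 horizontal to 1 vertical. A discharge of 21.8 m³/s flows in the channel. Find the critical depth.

At critical depth, Q² T / (g A³) = 1, i.e. A³/T = Q²/g = 21.8²/9.81 = 48.44.
Trying y = 1.7 m: A³/T = 101.5 — high.
Trying y = 1.01 m: A³/T = 15.34 — low.
Trying y = 1.39 m: A³/T = 48.15 — matches.

y_c = 1.39 m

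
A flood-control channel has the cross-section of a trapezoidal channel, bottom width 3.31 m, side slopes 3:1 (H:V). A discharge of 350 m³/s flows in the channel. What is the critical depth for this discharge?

At critical depth, Q² T / (g A³) = 1, i.e. A³/T = Q²/g = 350²/9.81 = 12490.
Trying y = 5.08 m: A³/T = 24760 — too large.
Trying y = 3.05 m: A³/T = 2540 — too small.
Trying y = 4.37 m: A³/T = 12510 — ≈ 12490.

y_c = 4.37 m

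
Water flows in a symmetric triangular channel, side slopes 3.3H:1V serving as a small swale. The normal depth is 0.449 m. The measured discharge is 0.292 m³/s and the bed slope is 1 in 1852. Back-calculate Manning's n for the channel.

For a triangular section with side slope z = 3.3: A = zy² = 3.3×0.449² = 0.6653 m²; P = 2y√(1+z²) = 2×0.449×3.448 = 3.096 m.
Hydraulic radius R = A/P = 0.6653/3.096 = 0.2149 m.
Rearranging Manning's equation: n = (1/Q) A R^(2/3) S^(1/2) = (1/0.292) × 0.6653 × 0.2149^(2/3) × √0.00054 = 0.019.

n = 0.019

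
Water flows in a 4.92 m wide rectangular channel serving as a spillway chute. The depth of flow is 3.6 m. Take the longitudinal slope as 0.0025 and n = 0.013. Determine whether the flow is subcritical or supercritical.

Flow area A = b·y = 4.92 × 3.6 = 17.71 m². Wetted perimeter P = b + 2y = 4.92 + 2×3.6 = 12.12 m.
Hydraulic radius R = A/P = 17.71/12.12 = 1.461 m.
V = (1/n) R^(2/3) √S = (1/0.013) × 1.461^(2/3) × √0.0025 = 4.953 m/s. Hydraulic depth D_h = A/T = 17.71/4.92 = 3.6 m.
Froude number Fr = V/√(g·D_h) = 4.953/√(9.81×3.6) = 0.833, which is less than 1, so the flow is subcritical.

subcritical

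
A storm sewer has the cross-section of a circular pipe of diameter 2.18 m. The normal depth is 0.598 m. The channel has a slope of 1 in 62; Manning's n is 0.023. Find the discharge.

Q = 2.26 m³/s

For a circular section of diameter D = 2.18 m at depth y = 0.598 m, the central angle is θ = 2 arccos(1 − 2y/D) = 2.205 rad. Then A = (D²/8)(θ − sin θ) = 0.8313 m² and P = Dθ/2 = 2.403 m.
Hydraulic radius R = A/P = 0.8313/2.403 = 0.3459 m.
Manning's equation: Q = (1/n) A R^(2/3) S^(1/2) = (1/0.023) × 0.8313 × 0.3459^(2/3) × 0.01613^(1/2) = 2.26 m³/s.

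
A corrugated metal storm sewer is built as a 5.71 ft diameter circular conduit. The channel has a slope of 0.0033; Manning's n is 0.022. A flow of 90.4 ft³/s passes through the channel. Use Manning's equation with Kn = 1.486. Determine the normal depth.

Manning's equation rearranged: A R^(2/3) = nQ / (1.486·√S) = 0.022 × 90.4 / (1.486 × √0.0033) = 23.3.
At y = 2.7 ft: A R^(2/3) = 14.75 — short.
At y = 4.29 ft: A R^(2/3) = 29.66 — over.
At y = 3.58 ft: A R^(2/3) = 23.3 — ≈ 23.3.

y_n = 3.58 ft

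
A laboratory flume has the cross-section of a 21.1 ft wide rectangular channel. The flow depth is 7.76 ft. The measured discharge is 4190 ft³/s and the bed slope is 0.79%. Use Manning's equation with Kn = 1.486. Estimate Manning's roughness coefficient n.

n = 0.014

Flow area A = b·y = 21.1 × 7.76 = 163.7 ft². Wetted perimeter P = b + 2y = 21.1 + 2×7.76 = 36.62 ft.
Hydraulic radius R = A/P = 163.7/36.62 = 4.471 ft.
Rearranging Manning's equation: n = (1.486/Q) A R^(2/3) S^(1/2) = (1.486/4190) × 163.7 × 4.471^(2/3) × √0.0079 = 0.014.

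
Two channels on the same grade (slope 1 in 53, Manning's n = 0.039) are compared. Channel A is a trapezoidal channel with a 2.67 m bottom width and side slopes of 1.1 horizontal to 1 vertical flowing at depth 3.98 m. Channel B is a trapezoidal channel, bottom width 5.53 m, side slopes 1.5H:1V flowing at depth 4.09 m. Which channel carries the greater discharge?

channel B

Channel A: With bottom width b = 2.67 m and side slope z = 1.1: A = (b + zy)y = (2.67 + 1.1×3.98)×3.98 = 28.05 m²; P = b + 2y√(1+z²) = 2.67 + 2×3.98×1.487 = 14.5 m. Hydraulic radius R = A/P = 28.05/14.5 = 1.934 m. Q_A = (1/0.039)·28.05·1.934^(2/3)·√0.01887 = 153.4 m³/s.
Channel B: With bottom width b = 5.53 m and side slope z = 1.5: A = (b + zy)y = (5.53 + 1.5×4.09)×4.09 = 47.71 m²; P = b + 2y√(1+z²) = 5.53 + 2×4.09×1.803 = 20.28 m. Hydraulic radius R = A/P = 47.71/20.28 = 2.353 m. Q_B = (1/0.039)·47.71·2.353^(2/3)·√0.01887 = 297.3 m³/s.
Q_A = 153.4 m³/s vs Q_B = 297.3 m³/s, so channel B carries more.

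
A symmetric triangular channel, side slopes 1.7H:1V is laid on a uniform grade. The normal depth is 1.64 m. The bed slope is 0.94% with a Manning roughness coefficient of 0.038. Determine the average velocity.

For a triangular section with side slope z = 1.7: A = zy² = 1.7×1.64² = 4.572 m²; P = 2y√(1+z²) = 2×1.64×1.972 = 6.469 m.
Hydraulic radius R = A/P = 4.572/6.469 = 0.7068 m.
From Manning's equation, V = (1/n) R^(2/3) S^(1/2) = (1/0.038) × 0.7068^(2/3) × 0.0094^(1/2) = 2.02 m/s.

V = 2.02 m/s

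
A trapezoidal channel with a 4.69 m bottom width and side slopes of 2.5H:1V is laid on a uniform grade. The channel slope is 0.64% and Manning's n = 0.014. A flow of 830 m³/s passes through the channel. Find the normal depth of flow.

Manning's equation rearranged: A R^(2/3) = nQ / (1·√S) = 0.014 × 830 / (√0.0064) = 145.2.
Try y = 3.52 m: A R^(2/3) = 75.58 — low.
Try y = 5.6 m: A R^(2/3) = 217.9 — high.
Try y = 4.7 m: A R^(2/3) = 145.2 — ≈ 145.2.

y_n = 4.7 m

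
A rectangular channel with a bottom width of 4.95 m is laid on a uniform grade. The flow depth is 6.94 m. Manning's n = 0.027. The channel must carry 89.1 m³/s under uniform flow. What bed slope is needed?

S = 0.0022

Flow area A = b·y = 4.95 × 6.94 = 34.35 m². Wetted perimeter P = b + 2y = 4.95 + 2×6.94 = 18.83 m.
Hydraulic radius R = A/P = 34.35/18.83 = 1.824 m.
From Manning's equation, S = [nQ / (1 A R^(2/3))]² = [0.027 × 89.1 / (1 × 34.35 × 1.824^(2/3))]² = 0.0022.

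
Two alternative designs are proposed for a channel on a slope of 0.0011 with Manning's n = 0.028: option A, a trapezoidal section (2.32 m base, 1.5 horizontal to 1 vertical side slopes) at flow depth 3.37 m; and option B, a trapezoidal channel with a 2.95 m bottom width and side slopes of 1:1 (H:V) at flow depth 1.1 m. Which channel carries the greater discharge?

channel A

Channel A: With bottom width b = 2.32 m and side slope z = 1.5: A = (b + zy)y = (2.32 + 1.5×3.37)×3.37 = 24.85 m²; P = b + 2y√(1+z²) = 2.32 + 2×3.37×1.803 = 14.47 m. Hydraulic radius R = A/P = 24.85/14.47 = 1.718 m. Q_A = (1/0.028)·24.85·1.718^(2/3)·√0.0011 = 42.22 m³/s.
Channel B: With bottom width b = 2.95 m and side slope z = 1: A = (b + zy)y = (2.95 + 1×1.1)×1.1 = 4.455 m²; P = b + 2y√(1+z²) = 2.95 + 2×1.1×1.414 = 6.061 m. Hydraulic radius R = A/P = 4.455/6.061 = 0.735 m. Q_B = (1/0.028)·4.455·0.735^(2/3)·√0.0011 = 4.298 m³/s.
Q_A = 42.22 m³/s vs Q_B = 4.298 m³/s, so channel A carries more.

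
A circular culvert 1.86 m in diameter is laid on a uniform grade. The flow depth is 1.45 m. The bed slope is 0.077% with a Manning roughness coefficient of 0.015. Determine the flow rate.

Q = 2.87 m³/s

For a circular section of diameter D = 1.86 m at depth y = 1.45 m, the central angle is θ = 2 arccos(1 − 2y/D) = 4.328 rad. Then A = (D²/8)(θ − sin θ) = 2.273 m² and P = Dθ/2 = 4.025 m.
Hydraulic radius R = A/P = 2.273/4.025 = 0.5646 m.
Manning's equation: Q = (1/n) A R^(2/3) S^(1/2) = (1/0.015) × 2.273 × 0.5646^(2/3) × 0.00077^(1/2) = 2.87 m³/s.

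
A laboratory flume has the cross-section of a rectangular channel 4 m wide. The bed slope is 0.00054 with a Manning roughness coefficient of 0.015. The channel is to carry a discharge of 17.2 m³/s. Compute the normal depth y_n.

y_n = 2.57 m

Manning's equation rearranged: A R^(2/3) = nQ / (1·√S) = 0.015 × 17.2 / (√0.00054) = 11.1.
Trying y = 2.2 m: A R^(2/3) = 9.077 — short.
Trying y = 3.11 m: A R^(2/3) = 14.18 — over.
Trying y = 2.57 m: A R^(2/3) = 11.12 — ≈ 11.1.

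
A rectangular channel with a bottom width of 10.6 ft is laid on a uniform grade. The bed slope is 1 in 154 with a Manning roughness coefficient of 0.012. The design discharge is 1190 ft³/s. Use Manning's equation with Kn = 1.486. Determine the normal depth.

y_n = 5.73 ft

Manning's equation rearranged: A R^(2/3) = nQ / (1.486·√S) = 0.012 × 1190 / (1.486 × √0.006494) = 119.3.
Trying y = 6.46 ft: A R^(2/3) = 139.6 — too large.
Trying y = 4.48 ft: A R^(2/3) = 85.78 — too small.
Trying y = 5.73 ft: A R^(2/3) = 119.3 — matches.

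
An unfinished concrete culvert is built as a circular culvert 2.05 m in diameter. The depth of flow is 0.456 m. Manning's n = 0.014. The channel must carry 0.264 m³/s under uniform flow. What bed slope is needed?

For a circular section of diameter D = 2.05 m at depth y = 0.456 m, the central angle is θ = 2 arccos(1 − 2y/D) = 1.965 rad. Then A = (D²/8)(θ − sin θ) = 0.5469 m² and P = Dθ/2 = 2.014 m.
Hydraulic radius R = A/P = 0.5469/2.014 = 0.2716 m.
From Manning's equation, S = [nQ / (1 A R^(2/3))]² = [0.014 × 0.264 / (1 × 0.5469 × 0.2716^(2/3))]² = 0.00026.

S = 0.00026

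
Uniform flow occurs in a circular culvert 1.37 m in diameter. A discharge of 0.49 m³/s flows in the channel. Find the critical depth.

At critical depth, Q² T / (g A³) = 1, i.e. A³/T = Q²/g = 0.49²/9.81 = 0.02448.
Trying y = 0.459 m: A³/T = 0.06284 — over.
Trying y = 0.255 m: A³/T = 0.006364 — short.
Trying y = 0.36 m: A³/T = 0.02449 — ≈ 0.02448.

y_c = 0.36 m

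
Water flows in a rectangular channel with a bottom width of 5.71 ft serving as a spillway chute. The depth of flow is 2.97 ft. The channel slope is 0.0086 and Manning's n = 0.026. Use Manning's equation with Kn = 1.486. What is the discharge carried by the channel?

Q = 115 ft³/s

Flow area A = b·y = 5.71 × 2.97 = 16.96 ft². Wetted perimeter P = b + 2y = 5.71 + 2×2.97 = 11.65 ft.
Hydraulic radius R = A/P = 16.96/11.65 = 1.456 ft.
Manning's equation: Q = (1.486/n) A R^(2/3) S^(1/2) = (1.486/0.026) × 16.96 × 1.456^(2/3) × 0.0086^(1/2) = 115 ft³/s.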